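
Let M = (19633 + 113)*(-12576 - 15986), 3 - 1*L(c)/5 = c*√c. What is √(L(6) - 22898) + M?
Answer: -563985252 + I*√(22883 + 30*√6) ≈ -5.6399e+8 + 151.51*I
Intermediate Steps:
L(c) = 15 - 5*c^(3/2) (L(c) = 15 - 5*c*√c = 15 - 5*c^(3/2))
M = -563985252 (M = 19746*(-28562) = -563985252)
√(L(6) - 22898) + M = √((15 - 30*√6) - 22898) - 563985252 = √(-22883 - 30*√6) - 563985252 = -563985252 + √(-22883 - 30*√6)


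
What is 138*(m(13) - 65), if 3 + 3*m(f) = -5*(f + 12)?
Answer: -14858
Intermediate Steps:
m(f) = -21 - 5*f/3 (m(f) = -1 + (-5*(f + 12))/3 = -1 + (-5*(12 + f))/3 = -1 + (-60 - 5*f)/3 = -1 + (-20 - 5*f/3) = -21 - 5*f/3)
138*(m(13) - 65) = 138*((-21 - 5/3*13) - 65) = 138*((-21 - 65/3) - 65) = 138*(-128/3 - 65) = 138*(-323/3) = -14858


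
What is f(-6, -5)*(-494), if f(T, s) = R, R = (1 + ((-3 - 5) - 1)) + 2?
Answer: 2964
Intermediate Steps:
R = -6 (R = (1 + (-8 - 1)) + 2 = (1 - 9) + 2 = -8 + 2 = -6)
f(T, s) = -6
f(-6, -5)*(-494) = -6*(-494) = 2964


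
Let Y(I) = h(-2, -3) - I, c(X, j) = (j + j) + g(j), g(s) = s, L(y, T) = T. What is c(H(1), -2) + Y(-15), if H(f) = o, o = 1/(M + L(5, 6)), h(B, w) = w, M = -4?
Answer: 6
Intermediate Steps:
o = ½ (o = 1/(-4 + 6) = 1/2 = ½ ≈ 0.50000)
H(f) = ½
c(X, j) = 3*j (c(X, j) = (j + j) + j = 2*j + j = 3*j)
Y(I) = -3 - I
c(H(1), -2) + Y(-15) = 3*(-2) + (-3 - 1*(-15)) = -6 + (-3 + 15) = -6 + 12 = 6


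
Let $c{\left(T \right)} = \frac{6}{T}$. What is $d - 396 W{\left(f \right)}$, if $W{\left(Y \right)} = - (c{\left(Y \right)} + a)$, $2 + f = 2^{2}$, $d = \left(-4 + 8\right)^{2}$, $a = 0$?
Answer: $1204$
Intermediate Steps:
$d = 16$ ($d = 4^{2} = 16$)
$f = 2$ ($f = -2 + 2^{2} = -2 + 4 = 2$)
$W{\left(Y \right)} = - \frac{6}{Y}$ ($W{\left(Y \right)} = - (\frac{6}{Y} + 0) = - \frac{6}{Y}$)
$d - 396 W{\left(f \right)} = 16 - 396 \left(- \frac{6}{2}\right) = 16 - 396 \left(\left(-6\right) \frac{1}{2}\right) = 16 - -1188 = 16 + 1188 = 1204$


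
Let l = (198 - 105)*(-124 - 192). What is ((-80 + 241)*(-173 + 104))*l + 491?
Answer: 326471783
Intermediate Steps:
l = -29388 (l = 93*(-316) = -29388)
((-80 + 241)*(-173 + 104))*l + 491 = ((-80 + 241)*(-173 + 104))*(-29388) + 491 = (161*(-69))*(-29388) + 491 = -11109*(-29388) + 491 = 326471292 + 491 = 326471783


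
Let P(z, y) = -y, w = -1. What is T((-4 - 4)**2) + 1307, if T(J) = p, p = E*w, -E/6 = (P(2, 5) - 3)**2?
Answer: 1691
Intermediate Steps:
E = -384 (E = -6*(-1*5 - 3)**2 = -6*(-5 - 3)**2 = -6*(-8)**2 = -6*64 = -384)
p = 384 (p = -384*(-1) = 384)
T(J) = 384
T((-4 - 4)**2) + 1307 = 384 + 1307 = 1691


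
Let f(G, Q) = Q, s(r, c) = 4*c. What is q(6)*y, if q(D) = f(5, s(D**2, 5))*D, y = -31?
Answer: -3720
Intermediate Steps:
q(D) = 20*D (q(D) = (4*5)*D = 20*D)
q(6)*y = (20*6)*(-31) = 120*(-31) = -3720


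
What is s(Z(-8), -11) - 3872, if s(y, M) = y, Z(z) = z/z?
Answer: -3871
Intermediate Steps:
Z(z) = 1
s(Z(-8), -11) - 3872 = 1 - 3872 = -3871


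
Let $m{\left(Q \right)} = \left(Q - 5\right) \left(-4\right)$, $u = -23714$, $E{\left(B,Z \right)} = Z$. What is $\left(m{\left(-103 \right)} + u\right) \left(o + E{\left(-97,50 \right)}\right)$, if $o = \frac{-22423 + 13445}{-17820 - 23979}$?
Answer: $- \frac{48867241696}{41799} \approx -1.1691 \cdot 10^{6}$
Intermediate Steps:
$o = \frac{8978}{41799}$ ($o = - \frac{8978}{-41799} = \left(-8978\right) \left(- \frac{1}{41799}\right) = \frac{8978}{41799} \approx 0.21479$)
$m{\left(Q \right)} = 20 - 4 Q$ ($m{\left(Q \right)} = \left(-5 + Q\right) \left(-4\right) = 20 - 4 Q$)
$\left(m{\left(-103 \right)} + u\right) \left(o + E{\left(-97,50 \right)}\right) = \left(\left(20 - -412\right) - 23714\right) \left(\frac{8978}{41799} + 50\right) = \left(\left(20 + 412\right) - 23714\right) \frac{2098928}{41799} = \left(432 - 23714\right) \frac{2098928}{41799} = \left(-23282\right) \frac{2098928}{41799} = - \frac{48867241696}{41799}$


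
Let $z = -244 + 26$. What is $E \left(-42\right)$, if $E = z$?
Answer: $9156$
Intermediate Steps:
$z = -218$
$E = -218$
$E \left(-42\right) = \left(-218\right) \left(-42\right) = 9156$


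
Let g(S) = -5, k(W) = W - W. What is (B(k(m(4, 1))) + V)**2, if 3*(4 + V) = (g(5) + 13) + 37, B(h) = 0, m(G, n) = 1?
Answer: 121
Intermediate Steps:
k(W) = 0
V = 11 (V = -4 + ((-5 + 13) + 37)/3 = -4 + (8 + 37)/3 = -4 + (1/3)*45 = -4 + 15 = 11)
(B(k(m(4, 1))) + V)**2 = (0 + 11)**2 = 11**2 = 121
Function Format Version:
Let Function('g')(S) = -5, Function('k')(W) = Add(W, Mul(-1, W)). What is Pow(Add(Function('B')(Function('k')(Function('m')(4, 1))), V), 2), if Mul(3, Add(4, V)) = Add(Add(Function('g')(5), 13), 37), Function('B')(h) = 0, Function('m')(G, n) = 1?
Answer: 121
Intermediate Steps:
Function('k')(W) = 0
V = 11 (V = Add(-4, Mul(Rational(1, 3), Add(Add(-5, 13), 37))) = Add(-4, Mul(Rational(1, 3), Add(8, 37))) = Add(-4, Mul(Rational(1, 3), 45)) = Add(-4, 15) = 11)
Pow(Add(Function('B')(Function('k')(Function('m')(4, 1))), V), 2) = Pow(Add(0, 11), 2) = Pow(11, 2) = 121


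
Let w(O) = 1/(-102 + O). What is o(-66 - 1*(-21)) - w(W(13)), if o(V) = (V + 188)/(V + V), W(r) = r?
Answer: -12637/8010 ≈ -1.5777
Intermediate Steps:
o(V) = (188 + V)/(2*V) (o(V) = (188 + V)/((2*V)) = (188 + V)*(1/(2*V)) = (188 + V)/(2*V))
o(-66 - 1*(-21)) - w(W(13)) = (188 + (-66 - 1*(-21)))/(2*(-66 - 1*(-21))) - 1/(-102 + 13) = (188 + (-66 + 21))/(2*(-66 + 21)) - 1/(-89) = (½)*(188 - 45)/(-45) - 1*(-1/89) = (½)*(-1/45)*143 + 1/89 = -143/90 + 1/89 = -12637/8010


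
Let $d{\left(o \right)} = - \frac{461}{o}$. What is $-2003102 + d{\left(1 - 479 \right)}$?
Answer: $- \frac{957482295}{478} \approx -2.0031 \cdot 10^{6}$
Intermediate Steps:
$-2003102 + d{\left(1 - 479 \right)} = -2003102 - \frac{461}{1 - 479} = -2003102 - \frac{461}{-478} = -2003102 - - \frac{461}{478} = -2003102 + \frac{461}{478} = - \frac{957482295}{478}$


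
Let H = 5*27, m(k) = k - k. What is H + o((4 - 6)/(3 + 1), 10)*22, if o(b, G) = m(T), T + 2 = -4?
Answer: 135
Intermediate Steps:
T = -6 (T = -2 - 4 = -6)
m(k) = 0
H = 135
o(b, G) = 0
H + o((4 - 6)/(3 + 1), 10)*22 = 135 + 0*22 = 135 + 0 = 135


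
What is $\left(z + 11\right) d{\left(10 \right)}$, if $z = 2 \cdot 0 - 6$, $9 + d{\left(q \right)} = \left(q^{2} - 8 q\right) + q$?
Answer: $105$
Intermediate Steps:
$d{\left(q \right)} = -9 + q^{2} - 7 q$ ($d{\left(q \right)} = -9 + \left(\left(q^{2} - 8 q\right) + q\right) = -9 + \left(q^{2} - 7 q\right) = -9 + q^{2} - 7 q$)
$z = -6$ ($z = 0 - 6 = -6$)
$\left(z + 11\right) d{\left(10 \right)} = \left(-6 + 11\right) \left(-9 + 10^{2} - 70\right) = 5 \left(-9 + 100 - 70\right) = 5 \cdot 21 = 105$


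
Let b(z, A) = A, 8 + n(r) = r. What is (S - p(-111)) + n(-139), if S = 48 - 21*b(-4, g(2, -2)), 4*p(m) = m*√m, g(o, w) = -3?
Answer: -36 + 111*I*√111/4 ≈ -36.0 + 292.36*I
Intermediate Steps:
n(r) = -8 + r
p(m) = m^(3/2)/4 (p(m) = (m*√m)/4 = m^(3/2)/4)
S = 111 (S = 48 - 21*(-3) = 48 + 63 = 111)
(S - p(-111)) + n(-139) = (111 - (-111)^(3/2)/4) + (-8 - 139) = (111 - (-111*I*√111)/4) - 147 = (111 - (-111)*I*√111/4) - 147 = (111 + 111*I*√111/4) - 147 = -36 + 111*I*√111/4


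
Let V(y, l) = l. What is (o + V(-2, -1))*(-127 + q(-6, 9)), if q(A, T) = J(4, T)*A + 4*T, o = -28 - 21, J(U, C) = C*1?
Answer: 7250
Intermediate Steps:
J(U, C) = C
o = -49
q(A, T) = 4*T + A*T (q(A, T) = T*A + 4*T = A*T + 4*T = 4*T + A*T)
(o + V(-2, -1))*(-127 + q(-6, 9)) = (-49 - 1)*(-127 + 9*(4 - 6)) = -50*(-127 + 9*(-2)) = -50*(-127 - 18) = -50*(-145) = 7250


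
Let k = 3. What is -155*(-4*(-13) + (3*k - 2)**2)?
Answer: -15655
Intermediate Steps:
-155*(-4*(-13) + (3*k - 2)**2) = -155*(-4*(-13) + (3*3 - 2)**2) = -155*(52 + (9 - 2)**2) = -155*(52 + 7**2) = -155*(52 + 49) = -155*101 = -15655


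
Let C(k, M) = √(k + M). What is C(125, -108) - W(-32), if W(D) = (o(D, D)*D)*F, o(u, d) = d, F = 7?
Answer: -7168 + √17 ≈ -7163.9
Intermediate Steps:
C(k, M) = √(M + k)
W(D) = 7*D² (W(D) = (D*D)*7 = D²*7 = 7*D²)
C(125, -108) - W(-32) = √(-108 + 125) - 7*(-32)² = √17 - 7*1024 = √17 - 1*7168 = √17 - 7168 = -7168 + √17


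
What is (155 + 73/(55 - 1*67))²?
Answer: 3193369/144 ≈ 22176.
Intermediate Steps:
(155 + 73/(55 - 1*67))² = (155 + 73/(55 - 67))² = (155 + 73/(-12))² = (155 + 73*(-1/12))² = (155 - 73/12)² = (1787/12)² = 3193369/144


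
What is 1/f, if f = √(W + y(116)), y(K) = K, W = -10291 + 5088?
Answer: -I*√5087/5087 ≈ -0.014021*I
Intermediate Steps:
W = -5203
f = I*√5087 (f = √(-5203 + 116) = √(-5087) = I*√5087 ≈ 71.323*I)
1/f = 1/(I*√5087) = -I*√5087/5087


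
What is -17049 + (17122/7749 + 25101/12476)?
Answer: -235404276565/13810932 ≈ -17045.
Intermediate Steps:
-17049 + (17122/7749 + 25101/12476) = -17049 + (17122*(1/7749) + 25101*(1/12476)) = -17049 + (2446/1107 + 25101/12476) = -17049 + 58303103/13810932 = -235404276565/13810932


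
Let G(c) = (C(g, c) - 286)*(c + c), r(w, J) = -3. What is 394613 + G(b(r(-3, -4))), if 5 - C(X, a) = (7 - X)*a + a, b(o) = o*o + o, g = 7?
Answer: 391169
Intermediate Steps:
b(o) = o + o² (b(o) = o² + o = o + o²)
C(X, a) = 5 - a - a*(7 - X) (C(X, a) = 5 - ((7 - X)*a + a) = 5 - (a*(7 - X) + a) = 5 - (a + a*(7 - X)) = 5 + (-a - a*(7 - X)) = 5 - a - a*(7 - X))
G(c) = 2*c*(-281 - c) (G(c) = ((5 - 8*c + 7*c) - 286)*(c + c) = ((5 - c) - 286)*(2*c) = (-281 - c)*(2*c) = 2*c*(-281 - c))
394613 + G(b(r(-3, -4))) = 394613 + 2*(-3*(1 - 3))*(-281 - (-3)*(1 - 3)) = 394613 + 2*(-3*(-2))*(-281 - (-3)*(-2)) = 394613 + 2*6*(-281 - 1*6) = 394613 + 2*6*(-281 - 6) = 394613 + 2*6*(-287) = 394613 - 3444 = 391169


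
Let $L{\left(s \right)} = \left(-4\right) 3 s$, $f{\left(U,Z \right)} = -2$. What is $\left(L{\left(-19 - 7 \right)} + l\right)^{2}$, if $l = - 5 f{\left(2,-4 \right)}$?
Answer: $103684$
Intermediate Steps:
$L{\left(s \right)} = - 12 s$
$l = 10$ ($l = \left(-5\right) \left(-2\right) = 10$)
$\left(L{\left(-19 - 7 \right)} + l\right)^{2} = \left(- 12 \left(-19 - 7\right) + 10\right)^{2} = \left(\left(-12\right) \left(-26\right) + 10\right)^{2} = \left(312 + 10\right)^{2} = 322^{2} = 103684$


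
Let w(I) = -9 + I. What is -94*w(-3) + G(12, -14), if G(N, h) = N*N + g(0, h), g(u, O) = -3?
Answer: 1269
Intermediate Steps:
G(N, h) = -3 + N² (G(N, h) = N*N - 3 = N² - 3 = -3 + N²)
-94*w(-3) + G(12, -14) = -94*(-9 - 3) + (-3 + 12²) = -94*(-12) + (-3 + 144) = 1128 + 141 = 1269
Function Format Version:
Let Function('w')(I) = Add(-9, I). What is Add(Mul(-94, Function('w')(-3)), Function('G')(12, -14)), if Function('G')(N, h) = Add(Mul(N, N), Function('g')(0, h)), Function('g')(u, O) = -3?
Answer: 1269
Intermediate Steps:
Function('G')(N, h) = Add(-3, Pow(N, 2)) (Function('G')(N, h) = Add(Mul(N, N), -3) = Add(Pow(N, 2), -3) = Add(-3, Pow(N, 2)))
Add(Mul(-94, Function('w')(-3)), Function('G')(12, -14)) = Add(Mul(-94, Add(-9, -3)), Add(-3, Pow(12, 2))) = Add(Mul(-94, -12), Add(-3, 144)) = Add(1128, 141) = 1269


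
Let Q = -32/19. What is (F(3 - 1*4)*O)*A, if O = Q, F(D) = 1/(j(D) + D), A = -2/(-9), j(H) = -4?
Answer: 64/855 ≈ 0.074854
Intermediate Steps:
Q = -32/19 (Q = -32*1/19 = -32/19 ≈ -1.6842)
A = 2/9 (A = -2*(-⅑) = 2/9 ≈ 0.22222)
F(D) = 1/(-4 + D)
O = -32/19 ≈ -1.6842
(F(3 - 1*4)*O)*A = (-32/19/(-4 + (3 - 1*4)))*(2/9) = (-32/19/(-4 + (3 - 4)))*(2/9) = (-32/19/(-4 - 1))*(2/9) = (-32/19/(-5))*(2/9) = -⅕*(-32/19)*(2/9) = (32/95)*(2/9) = 64/855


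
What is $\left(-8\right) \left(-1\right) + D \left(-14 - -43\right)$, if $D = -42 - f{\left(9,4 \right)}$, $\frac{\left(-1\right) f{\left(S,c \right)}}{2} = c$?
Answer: $-978$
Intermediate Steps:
$f{\left(S,c \right)} = - 2 c$
$D = -34$ ($D = -42 - \left(-2\right) 4 = -42 - -8 = -42 + 8 = -34$)
$\left(-8\right) \left(-1\right) + D \left(-14 - -43\right) = \left(-8\right) \left(-1\right) - 34 \left(-14 - -43\right) = 8 - 34 \left(-14 + 43\right) = 8 - 986 = -978$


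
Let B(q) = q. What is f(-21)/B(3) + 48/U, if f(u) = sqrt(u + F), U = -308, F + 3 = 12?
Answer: -12/77 + 2*I*sqrt(3)/3 ≈ -0.15584 + 1.1547*I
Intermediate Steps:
F = 9 (F = -3 + 12 = 9)
f(u) = sqrt(9 + u) (f(u) = sqrt(u + 9) = sqrt(9 + u))
f(-21)/B(3) + 48/U = sqrt(9 - 21)/3 + 48/(-308) = sqrt(-12)*(1/3) + 48*(-1/308) = (2*I*sqrt(3))*(1/3) - 12/77 = 2*I*sqrt(3)/3 - 12/77 = -12/77 + 2*I*sqrt(3)/3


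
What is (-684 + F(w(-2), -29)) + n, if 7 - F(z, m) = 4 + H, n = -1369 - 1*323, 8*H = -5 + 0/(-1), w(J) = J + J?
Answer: -18979/8 ≈ -2372.4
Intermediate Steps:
w(J) = 2*J
H = -5/8 (H = (-5 + 0/(-1))/8 = (-5 - 1*0)/8 = (-5 + 0)/8 = (1/8)*(-5) = -5/8 ≈ -0.62500)
n = -1692 (n = -1369 - 323 = -1692)
F(z, m) = 29/8 (F(z, m) = 7 - (4 - 5/8) = 7 - 1*27/8 = 7 - 27/8 = 29/8)
(-684 + F(w(-2), -29)) + n = (-684 + 29/8) - 1692 = -5443/8 - 1692 = -18979/8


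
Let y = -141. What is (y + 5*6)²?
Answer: 12321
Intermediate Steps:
(y + 5*6)² = (-141 + 5*6)² = (-141 + 30)² = (-111)² = 12321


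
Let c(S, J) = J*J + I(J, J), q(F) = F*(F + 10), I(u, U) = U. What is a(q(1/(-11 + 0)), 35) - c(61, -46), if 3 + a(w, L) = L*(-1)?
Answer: -2108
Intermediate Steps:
q(F) = F*(10 + F)
a(w, L) = -3 - L (a(w, L) = -3 + L*(-1) = -3 - L)
c(S, J) = J + J**2 (c(S, J) = J*J + J = J**2 + J = J + J**2)
a(q(1/(-11 + 0)), 35) - c(61, -46) = (-3 - 1*35) - (-46)*(1 - 46) = (-3 - 35) - (-46)*(-45) = -38 - 1*2070 = -38 - 2070 = -2108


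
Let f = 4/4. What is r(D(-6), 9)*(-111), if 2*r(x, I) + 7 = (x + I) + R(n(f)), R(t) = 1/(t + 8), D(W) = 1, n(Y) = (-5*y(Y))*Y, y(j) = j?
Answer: -185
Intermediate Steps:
f = 1 (f = 4*(¼) = 1)
n(Y) = -5*Y² (n(Y) = (-5*Y)*Y = -5*Y²)
R(t) = 1/(8 + t)
r(x, I) = -10/3 + I/2 + x/2 (r(x, I) = -7/2 + ((x + I) + 1/(8 - 5*1²))/2 = -7/2 + ((I + x) + 1/(8 - 5*1))/2 = -7/2 + ((I + x) + 1/(8 - 5))/2 = -7/2 + ((I + x) + 1/3)/2 = -7/2 + ((I + x) + ⅓)/2 = -7/2 + (⅓ + I + x)/2 = -7/2 + (⅙ + I/2 + x/2) = -10/3 + I/2 + x/2)
r(D(-6), 9)*(-111) = (-10/3 + (½)*9 + (½)*1)*(-111) = (-10/3 + 9/2 + ½)*(-111) = (5/3)*(-111) = -185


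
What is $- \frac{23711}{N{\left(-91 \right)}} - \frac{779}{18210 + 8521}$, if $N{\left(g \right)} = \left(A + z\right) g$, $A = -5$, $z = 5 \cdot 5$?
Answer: $\frac{632400961}{48650420} \approx 12.999$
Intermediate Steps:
$z = 25$
$N{\left(g \right)} = 20 g$ ($N{\left(g \right)} = \left(-5 + 25\right) g = 20 g$)
$- \frac{23711}{N{\left(-91 \right)}} - \frac{779}{18210 + 8521} = - \frac{23711}{20 \left(-91\right)} - \frac{779}{18210 + 8521} = - \frac{23711}{-1820} - \frac{779}{26731} = \left(-23711\right) \left(- \frac{1}{1820}\right) - \frac{779}{26731} = \frac{23711}{1820} - \frac{779}{26731} = \frac{632400961}{48650420}$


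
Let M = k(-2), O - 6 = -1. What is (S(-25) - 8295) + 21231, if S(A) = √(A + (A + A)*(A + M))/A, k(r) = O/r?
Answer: 12936 - 3*√6/5 ≈ 12935.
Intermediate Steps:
O = 5 (O = 6 - 1 = 5)
k(r) = 5/r
M = -5/2 (M = 5/(-2) = 5*(-½) = -5/2 ≈ -2.5000)
S(A) = √(A + 2*A*(-5/2 + A))/A (S(A) = √(A + (A + A)*(A - 5/2))/A = √(A + (2*A)*(-5/2 + A))/A = √(A + 2*A*(-5/2 + A))/A)
(S(-25) - 8295) + 21231 = (√2*√(-25*(-2 - 25))/(-25) - 8295) + 21231 = (√2*(-1/25)*√(-25*(-27)) - 8295) + 21231 = (√2*(-1/25)*√675 - 8295) + 21231 = (√2*(-1/25)*(15*√3) - 8295) + 21231 = (-3*√6/5 - 8295) + 21231 = (-8295 - 3*√6/5) + 21231 = 12936 - 3*√6/5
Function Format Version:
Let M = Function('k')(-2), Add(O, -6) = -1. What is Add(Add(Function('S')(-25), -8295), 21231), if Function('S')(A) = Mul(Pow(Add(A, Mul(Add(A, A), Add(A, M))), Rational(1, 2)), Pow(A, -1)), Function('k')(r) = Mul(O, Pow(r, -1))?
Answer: Add(12936, Mul(Rational(-3, 5), Pow(6, Rational(1, 2)))) ≈ 12935.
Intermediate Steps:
O = 5 (O = Add(6, -1) = 5)
Function('k')(r) = Mul(5, Pow(r, -1))
M = Rational(-5, 2) (M = Mul(5, Pow(-2, -1)) = Mul(5, Rational(-1, 2)) = Rational(-5, 2) ≈ -2.5000)
Function('S')(A) = Mul(Pow(A, -1), Pow(Add(A, Mul(2, A, Add(Rational(-5, 2), A))), Rational(1, 2))) (Function('S')(A) = Mul(Pow(Add(A, Mul(Add(A, A), Add(A, Rational(-5, 2)))), Rational(1, 2)), Pow(A, -1)) = Mul(Pow(Add(A, Mul(Mul(2, A), Add(Rational(-5, 2), A))), Rational(1, 2)), Pow(A, -1)) = Mul(Pow(Add(A, Mul(2, A, Add(Rational(-5, 2), A))), Rational(1, 2)), Pow(A, -1)) = Mul(Pow(A, -1), Pow(Add(A, Mul(2, A, Add(Rational(-5, 2), A))), Rational(1, 2))))
Add(Add(Function('S')(-25), -8295), 21231) = Add(Add(Mul(Pow(2, Rational(1, 2)), Pow(-25, -1), Pow(Mul(-25, Add(-2, -25)), Rational(1, 2))), -8295), 21231) = Add(Add(Mul(Pow(2, Rational(1, 2)), Rational(-1, 25), Pow(Mul(-25, -27), Rational(1, 2))), -8295), 21231) = Add(Add(Mul(Pow(2, Rational(1, 2)), Rational(-1, 25), Pow(675, Rational(1, 2))), -8295), 21231) = Add(Add(Mul(Pow(2, Rational(1, 2)), Rational(-1, 25), Mul(15, Pow(3, Rational(1, 2)))), -8295), 21231) = Add(Add(Mul(Rational(-3, 5), Pow(6, Rational(1, 2))), -8295), 21231) = Add(Add(-8295, Mul(Rational(-3, 5), Pow(6, Rational(1, 2)))), 21231) = Add(12936, Mul(Rational(-3, 5), Pow(6, Rational(1, 2))))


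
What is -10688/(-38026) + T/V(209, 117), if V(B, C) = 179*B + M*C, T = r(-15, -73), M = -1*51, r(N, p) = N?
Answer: 167751541/597844772 ≈ 0.28059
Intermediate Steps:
M = -51
T = -15
V(B, C) = -51*C + 179*B (V(B, C) = 179*B - 51*C = -51*C + 179*B)
-10688/(-38026) + T/V(209, 117) = -10688/(-38026) - 15/(-51*117 + 179*209) = -10688*(-1/38026) - 15/(-5967 + 37411) = 5344/19013 - 15/31444 = 167751541/597844772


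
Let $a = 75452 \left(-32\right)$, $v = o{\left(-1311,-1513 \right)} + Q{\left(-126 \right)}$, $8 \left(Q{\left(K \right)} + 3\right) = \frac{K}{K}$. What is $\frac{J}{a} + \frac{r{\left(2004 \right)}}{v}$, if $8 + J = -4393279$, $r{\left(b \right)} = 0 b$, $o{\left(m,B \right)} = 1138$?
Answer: $\frac{4393287}{2414464} \approx 1.8196$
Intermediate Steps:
$Q{\left(K \right)} = - \frac{23}{8}$ ($Q{\left(K \right)} = -3 + \frac{K \frac{1}{K}}{8} = -3 + \frac{1}{8} \cdot 1 = -3 + \frac{1}{8} = - \frac{23}{8}$)
$r{\left(b \right)} = 0$
$v = \frac{9081}{8}$ ($v = 1138 - \frac{23}{8} = \frac{9081}{8} \approx 1135.1$)
$a = -2414464$
$J = -4393287$ ($J = -8 - 4393279 = -4393287$)
$\frac{J}{a} + \frac{r{\left(2004 \right)}}{v} = - \frac{4393287}{-2414464} + \frac{0}{\frac{9081}{8}} = \left(-4393287\right) \left(- \frac{1}{2414464}\right) + 0 \cdot \frac{8}{9081} = \frac{4393287}{2414464} + 0 = \frac{4393287}{2414464}$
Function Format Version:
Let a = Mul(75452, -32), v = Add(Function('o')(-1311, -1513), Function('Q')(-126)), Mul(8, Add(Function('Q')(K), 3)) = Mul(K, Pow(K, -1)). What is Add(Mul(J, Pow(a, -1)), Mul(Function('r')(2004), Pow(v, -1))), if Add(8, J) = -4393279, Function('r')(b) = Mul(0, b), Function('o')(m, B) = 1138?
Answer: Rational(4393287, 2414464) ≈ 1.8196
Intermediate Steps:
Function('Q')(K) = Rational(-23, 8) (Function('Q')(K) = Add(-3, Mul(Rational(1, 8), Mul(K, Pow(K, -1)))) = Add(-3, Mul(Rational(1, 8), 1)) = Add(-3, Rational(1, 8)) = Rational(-23, 8))
Function('r')(b) = 0
v = Rational(9081, 8) (v = Add(1138, Rational(-23, 8)) = Rational(9081, 8) ≈ 1135.1)
a = -2414464
J = -4393287 (J = Add(-8, -4393279) = -4393287)
Add(Mul(J, Pow(a, -1)), Mul(Function('r')(2004), Pow(v, -1))) = Add(Mul(-4393287, Pow(-2414464, -1)), Mul(0, Pow(Rational(9081, 8), -1))) = Add(Mul(-4393287, Rational(-1, 2414464)), Mul(0, Rational(8, 9081))) = Add(Rational(4393287, 2414464), 0) = Rational(4393287, 2414464)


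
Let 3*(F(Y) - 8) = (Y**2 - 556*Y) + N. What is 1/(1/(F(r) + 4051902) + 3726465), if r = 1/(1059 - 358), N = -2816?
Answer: 1990651234253/7418092151651097046 ≈ 2.6835e-7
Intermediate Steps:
r = 1/701 ≈ 0.0014265
F(Y) = -2792/3 - 556*Y/3 + Y**2/3 (F(Y) = 8 + ((Y**2 - 556*Y) - 2816)/3 = 8 + (-2816 + Y**2 - 556*Y)/3 = 8 + (-2816/3 - 556*Y/3 + Y**2/3) = -2792/3 - 556*Y/3 + Y**2/3)
1/(1/(F(r) + 4051902) + 3726465) = 1/(1/((-2792/3 - 556/3*1/701 + (1/701)**2/3) + 4051902) + 3726465) = 1/(1/((-2792/3 - 556/2103 + (1/3)*(1/491401)) + 4051902) + 3726465) = 1/(1/((-2792/3 - 556/2103 + 1/1474203) + 4051902) + 3726465) = 1/(1/(-457460449/491401 + 4051902) + 3726465) = 1/(1/(1990651234253/491401) + 3726465) = 1/(491401/1990651234253 + 3726465) = 1/(7418092151651097046/1990651234253) = 1990651234253/7418092151651097046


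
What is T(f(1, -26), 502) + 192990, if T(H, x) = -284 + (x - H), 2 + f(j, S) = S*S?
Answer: 192534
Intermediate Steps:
f(j, S) = -2 + S² (f(j, S) = -2 + S*S = -2 + S²)
T(H, x) = -284 + x - H
T(f(1, -26), 502) + 192990 = (-284 + 502 - (-2 + (-26)²)) + 192990 = (-284 + 502 - (-2 + 676)) + 192990 = (-284 + 502 - 1*674) + 192990 = (-284 + 502 - 674) + 192990 = -456 + 192990 = 192534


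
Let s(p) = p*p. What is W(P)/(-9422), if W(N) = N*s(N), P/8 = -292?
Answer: 6373654528/4711 ≈ 1.3529e+6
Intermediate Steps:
s(p) = p²
P = -2336 (P = 8*(-292) = -2336)
W(N) = N³ (W(N) = N*N² = N³)
W(P)/(-9422) = (-2336)³/(-9422) = -12747309056*(-1/9422) = 6373654528/4711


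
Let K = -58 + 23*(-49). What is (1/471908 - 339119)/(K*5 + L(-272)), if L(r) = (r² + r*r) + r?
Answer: -53344323017/22300956356 ≈ -2.3920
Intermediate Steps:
K = -1185 (K = -58 - 1127 = -1185)
L(r) = r + 2*r² (L(r) = (r² + r²) + r = 2*r² + r = r + 2*r²)
(1/471908 - 339119)/(K*5 + L(-272)) = (1/471908 - 339119)/(-1185*5 - 272*(1 + 2*(-272))) = (1/471908 - 339119)/(-5925 - 272*(1 - 544)) = -160032969051/(471908*(-5925 - 272*(-543))) = -160032969051/(471908*(-5925 + 147696)) = -160032969051/471908/141771 = -160032969051/471908*1/141771 = -53344323017/22300956356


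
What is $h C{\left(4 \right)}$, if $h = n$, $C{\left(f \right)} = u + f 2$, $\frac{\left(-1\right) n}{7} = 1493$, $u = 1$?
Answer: $-94059$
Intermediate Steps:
$n = -10451$ ($n = \left(-7\right) 1493 = -10451$)
$C{\left(f \right)} = 1 + 2 f$ ($C{\left(f \right)} = 1 + f 2 = 1 + 2 f$)
$h = -10451$
$h C{\left(4 \right)} = - 10451 \left(1 + 2 \cdot 4\right) = - 10451 \left(1 + 8\right) = \left(-10451\right) 9 = -94059$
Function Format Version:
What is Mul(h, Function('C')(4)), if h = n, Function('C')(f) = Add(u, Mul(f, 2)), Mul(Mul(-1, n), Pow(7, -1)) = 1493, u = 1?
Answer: -94059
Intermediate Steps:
n = -10451 (n = Mul(-7, 1493) = -10451)
Function('C')(f) = Add(1, Mul(2, f)) (Function('C')(f) = Add(1, Mul(f, 2)) = Add(1, Mul(2, f)))
h = -10451
Mul(h, Function('C')(4)) = Mul(-10451, Add(1, Mul(2, 4))) = Mul(-10451, Add(1, 8)) = Mul(-10451, 9) = -94059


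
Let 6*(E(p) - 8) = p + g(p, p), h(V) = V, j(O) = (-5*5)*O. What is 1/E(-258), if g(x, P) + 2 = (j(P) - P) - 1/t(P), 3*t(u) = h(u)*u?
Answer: 133128/144133247 ≈ 0.00092365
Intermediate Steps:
j(O) = -25*O
t(u) = u**2/3 (t(u) = (u*u)/3 = u**2/3)
g(x, P) = -2 - 26*P - 3/P**2 (g(x, P) = -2 + ((-25*P - P) - 1/(P**2/3)) = -2 + (-26*P - 3/P**2) = -2 - 26*P - 3/P**2)
E(p) = 23/3 - 25*p/6 - 1/(2*p**2) (E(p) = 8 + (p + (-2 - 26*p - 3/p**2))/6 = 8 + (-2 - 25*p - 3/p**2)/6 = 8 + (-1/3 - 25*p/6 - 1/(2*p**2)) = 23/3 - 25*p/6 - 1/(2*p**2))
1/E(-258) = 1/(23/3 - 25/6*(-258) - 1/2/(-258)**2) = 1/(23/3 + 1075 - 1/2*1/66564) = 1/(23/3 + 1075 - 1/133128) = 1/(144133247/133128) = 133128/144133247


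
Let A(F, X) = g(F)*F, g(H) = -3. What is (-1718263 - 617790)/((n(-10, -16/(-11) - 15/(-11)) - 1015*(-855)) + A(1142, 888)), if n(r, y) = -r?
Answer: -2336053/864409 ≈ -2.7025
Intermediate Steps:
A(F, X) = -3*F
(-1718263 - 617790)/((n(-10, -16/(-11) - 15/(-11)) - 1015*(-855)) + A(1142, 888)) = (-1718263 - 617790)/((-1*(-10) - 1015*(-855)) - 3*1142) = -2336053/((10 + 867825) - 3426) = -2336053/(867835 - 3426) = -2336053/864409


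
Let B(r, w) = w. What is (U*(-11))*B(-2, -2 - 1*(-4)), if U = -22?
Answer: 484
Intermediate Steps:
(U*(-11))*B(-2, -2 - 1*(-4)) = (-22*(-11))*(-2 - 1*(-4)) = 242*(-2 + 4) = 242*2 = 484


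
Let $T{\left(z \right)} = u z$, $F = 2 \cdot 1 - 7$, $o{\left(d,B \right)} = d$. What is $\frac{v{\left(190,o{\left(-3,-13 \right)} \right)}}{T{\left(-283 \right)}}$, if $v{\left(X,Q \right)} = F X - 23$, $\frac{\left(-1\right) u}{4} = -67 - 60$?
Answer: $\frac{973}{143764} \approx 0.006768$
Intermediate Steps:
$F = -5$ ($F = 2 - 7 = -5$)
$u = 508$ ($u = - 4 \left(-67 - 60\right) = \left(-4\right) \left(-127\right) = 508$)
$T{\left(z \right)} = 508 z$
$v{\left(X,Q \right)} = -23 - 5 X$ ($v{\left(X,Q \right)} = - 5 X - 23 = -23 - 5 X$)
$\frac{v{\left(190,o{\left(-3,-13 \right)} \right)}}{T{\left(-283 \right)}} = \frac{-23 - 950}{508 \left(-283\right)} = \frac{-23 - 950}{-143764} = \left(-973\right) \left(- \frac{1}{143764}\right) = \frac{973}{143764}$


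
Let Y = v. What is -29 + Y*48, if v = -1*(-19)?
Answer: 883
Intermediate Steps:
v = 19
Y = 19
-29 + Y*48 = -29 + 19*48 = -29 + 912 = 883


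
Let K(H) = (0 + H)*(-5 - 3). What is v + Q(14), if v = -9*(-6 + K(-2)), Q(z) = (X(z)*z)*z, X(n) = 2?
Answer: 302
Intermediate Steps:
K(H) = -8*H (K(H) = H*(-8) = -8*H)
Q(z) = 2*z² (Q(z) = (2*z)*z = 2*z²)
v = -90 (v = -9*(-6 - 8*(-2)) = -9*(-6 + 16) = -9*10 = -90)
v + Q(14) = -90 + 2*14² = -90 + 2*196 = -90 + 392 = 302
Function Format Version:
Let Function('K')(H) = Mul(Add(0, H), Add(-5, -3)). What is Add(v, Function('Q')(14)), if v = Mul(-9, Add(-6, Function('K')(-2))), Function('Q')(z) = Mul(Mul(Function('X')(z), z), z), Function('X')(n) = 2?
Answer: 302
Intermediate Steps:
Function('K')(H) = Mul(-8, H) (Function('K')(H) = Mul(H, -8) = Mul(-8, H))
Function('Q')(z) = Mul(2, Pow(z, 2)) (Function('Q')(z) = Mul(Mul(2, z), z) = Mul(2, Pow(z, 2)))
v = -90 (v = Mul(-9, Add(-6, Mul(-8, -2))) = Mul(-9, Add(-6, 16)) = Mul(-9, 10) = -90)
Add(v, Function('Q')(14)) = Add(-90, Mul(2, Pow(14, 2))) = Add(-90, Mul(2, 196)) = Add(-90, 392) = 302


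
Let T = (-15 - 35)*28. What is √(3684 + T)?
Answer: 2*√571 ≈ 47.791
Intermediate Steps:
T = -1400 (T = -50*28 = -1400)
√(3684 + T) = √(3684 - 1400) = √2284 = 2*√571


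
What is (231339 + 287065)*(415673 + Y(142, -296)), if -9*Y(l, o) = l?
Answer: 1939305299660/9 ≈ 2.1548e+11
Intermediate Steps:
Y(l, o) = -l/9
(231339 + 287065)*(415673 + Y(142, -296)) = (231339 + 287065)*(415673 - ⅑*142) = 518404*(415673 - 142/9) = 518404*(3740915/9) = 1939305299660/9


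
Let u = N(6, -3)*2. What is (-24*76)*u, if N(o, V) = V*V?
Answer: -32832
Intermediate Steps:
N(o, V) = V²
u = 18 (u = (-3)²*2 = 9*2 = 18)
(-24*76)*u = -24*76*18 = -1824*18 = -32832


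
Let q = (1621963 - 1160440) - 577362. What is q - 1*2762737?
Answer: -2878576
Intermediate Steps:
q = -115839 (q = 461523 - 577362 = -115839)
q - 1*2762737 = -115839 - 1*2762737 = -115839 - 2762737 = -2878576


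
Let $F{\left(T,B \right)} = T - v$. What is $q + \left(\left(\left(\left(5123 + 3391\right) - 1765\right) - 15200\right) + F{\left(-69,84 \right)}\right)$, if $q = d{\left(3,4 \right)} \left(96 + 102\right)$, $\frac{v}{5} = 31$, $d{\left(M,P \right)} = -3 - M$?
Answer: $-9863$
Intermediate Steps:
$v = 155$ ($v = 5 \cdot 31 = 155$)
$q = -1188$ ($q = \left(-3 - 3\right) \left(96 + 102\right) = \left(-3 - 3\right) 198 = \left(-6\right) 198 = -1188$)
$F{\left(T,B \right)} = -155 + T$ ($F{\left(T,B \right)} = T - 155 = -155 + T$)
$q + \left(\left(\left(\left(5123 + 3391\right) - 1765\right) - 15200\right) + F{\left(-69,84 \right)}\right) = -1188 + \left(\left(\left(\left(5123 + 3391\right) - 1765\right) - 15200\right) - 224\right) = -1188 + \left(\left(\left(8514 - 1765\right) - 15200\right) - 224\right) = -1188 + \left(\left(6749 - 15200\right) - 224\right) = -1188 - 8675 = -9863$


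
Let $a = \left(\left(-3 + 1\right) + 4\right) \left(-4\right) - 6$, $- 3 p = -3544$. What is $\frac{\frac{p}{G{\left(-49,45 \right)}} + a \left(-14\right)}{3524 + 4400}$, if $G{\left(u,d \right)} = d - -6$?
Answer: $\frac{8383}{303093} \approx 0.027658$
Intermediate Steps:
$p = \frac{3544}{3}$ ($p = \left(- \frac{1}{3}\right) \left(-3544\right) = \frac{3544}{3} \approx 1181.3$)
$G{\left(u,d \right)} = 6 + d$ ($G{\left(u,d \right)} = d + 6 = 6 + d$)
$a = -14$ ($a = \left(-2 + 4\right) \left(-4\right) - 6 = 2 \left(-4\right) - 6 = -8 - 6 = -14$)
$\frac{\frac{p}{G{\left(-49,45 \right)}} + a \left(-14\right)}{3524 + 4400} = \frac{\frac{3544}{3 \left(6 + 45\right)} - -196}{3524 + 4400} = \frac{\frac{3544}{3 \cdot 51} + 196}{7924} = \left(\frac{3544}{3} \cdot \frac{1}{51} + 196\right) \frac{1}{7924} = \left(\frac{3544}{153} + 196\right) \frac{1}{7924} = \frac{33532}{153} \cdot \frac{1}{7924} = \frac{8383}{303093}$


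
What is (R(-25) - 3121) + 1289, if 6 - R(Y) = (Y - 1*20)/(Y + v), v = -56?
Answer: -16439/9 ≈ -1826.6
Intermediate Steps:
R(Y) = 6 - (-20 + Y)/(-56 + Y) (R(Y) = 6 - (Y - 1*20)/(Y - 56) = 6 - (Y - 20)/(-56 + Y) = 6 - (-20 + Y)/(-56 + Y))
(R(-25) - 3121) + 1289 = ((-316 + 5*(-25))/(-56 - 25) - 3121) + 1289 = ((-316 - 125)/(-81) - 3121) + 1289 = (-1/81*(-441) - 3121) + 1289 = (49/9 - 3121) + 1289 = -28040/9 + 1289 = -16439/9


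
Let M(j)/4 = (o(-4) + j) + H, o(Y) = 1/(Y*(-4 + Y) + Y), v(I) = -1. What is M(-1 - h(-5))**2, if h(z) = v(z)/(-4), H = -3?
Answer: 13924/49 ≈ 284.16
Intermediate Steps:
h(z) = 1/4 (h(z) = -1/(-4) = -1*(-1/4) = 1/4)
o(Y) = 1/(Y + Y*(-4 + Y))
M(j) = -83/7 + 4*j (M(j) = 4*((1/((-4)*(-3 - 4)) + j) - 3) = 4*((-1/4/(-7) + j) - 3) = 4*((-1/4*(-1/7) + j) - 3) = 4*((1/28 + j) - 3) = 4*(-83/28 + j) = -83/7 + 4*j)
M(-1 - h(-5))**2 = (-83/7 + 4*(-1 - 1*1/4))**2 = (-83/7 + 4*(-1 - 1/4))**2 = (-83/7 + 4*(-5/4))**2 = (-83/7 - 5)**2 = (-118/7)**2 = 13924/49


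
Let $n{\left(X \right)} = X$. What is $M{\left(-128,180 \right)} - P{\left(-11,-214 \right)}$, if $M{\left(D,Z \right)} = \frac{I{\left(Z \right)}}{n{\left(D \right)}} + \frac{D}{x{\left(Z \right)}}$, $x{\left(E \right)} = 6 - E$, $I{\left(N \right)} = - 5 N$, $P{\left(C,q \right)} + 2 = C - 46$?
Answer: $\frac{185879}{2784} \approx 66.767$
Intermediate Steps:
$P{\left(C,q \right)} = -48 + C$ ($P{\left(C,q \right)} = -2 + \left(C - 46\right) = -2 + \left(-46 + C\right) = -48 + C$)
$M{\left(D,Z \right)} = \frac{D}{6 - Z} - \frac{5 Z}{D}$ ($M{\left(D,Z \right)} = \frac{\left(-5\right) Z}{D} + \frac{D}{6 - Z} = - \frac{5 Z}{D} + \frac{D}{6 - Z} = \frac{D}{6 - Z} - \frac{5 Z}{D}$)
$M{\left(-128,180 \right)} - P{\left(-11,-214 \right)} = \frac{- \left(-128\right)^{2} - 900 \left(-6 + 180\right)}{\left(-128\right) \left(-6 + 180\right)} - \left(-48 - 11\right) = - \frac{\left(-1\right) 16384 - 900 \cdot 174}{128 \cdot 174} - -59 = \left(- \frac{1}{128}\right) \frac{1}{174} \left(-16384 - 156600\right) + 59 = \left(- \frac{1}{128}\right) \frac{1}{174} \left(-172984\right) + 59 = \frac{21623}{2784} + 59 = \frac{185879}{2784}$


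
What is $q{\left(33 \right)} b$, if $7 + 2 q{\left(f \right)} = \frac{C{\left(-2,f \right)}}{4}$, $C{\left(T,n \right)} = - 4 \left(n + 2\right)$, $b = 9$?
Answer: $-189$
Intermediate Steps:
$C{\left(T,n \right)} = -8 - 4 n$ ($C{\left(T,n \right)} = - 4 \left(2 + n\right) = -8 - 4 n$)
$q{\left(f \right)} = - \frac{9}{2} - \frac{f}{2}$ ($q{\left(f \right)} = - \frac{7}{2} + \frac{\left(-8 - 4 f\right) \frac{1}{4}}{2} = - \frac{7}{2} + \frac{-2 - f}{2} = - \frac{7}{2} - \left(1 + \frac{f}{2}\right) = - \frac{9}{2} - \frac{f}{2}$)
$q{\left(33 \right)} b = \left(- \frac{9}{2} - \frac{33}{2}\right) 9 = \left(-21\right) 9 = -189$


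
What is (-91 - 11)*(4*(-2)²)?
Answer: -1632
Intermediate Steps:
(-91 - 11)*(4*(-2)²) = -408*4 = -102*16 = -1632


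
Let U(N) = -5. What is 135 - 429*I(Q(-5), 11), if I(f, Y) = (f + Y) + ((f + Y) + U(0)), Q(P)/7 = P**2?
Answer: -157308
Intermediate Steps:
Q(P) = 7*P**2
I(f, Y) = -5 + 2*Y + 2*f (I(f, Y) = (f + Y) + ((f + Y) - 5) = (Y + f) + ((Y + f) - 5) = (Y + f) + (-5 + Y + f) = -5 + 2*Y + 2*f)
135 - 429*I(Q(-5), 11) = 135 - 429*(-5 + 2*11 + 2*(7*(-5)**2)) = 135 - 429*(-5 + 22 + 2*(7*25)) = 135 - 429*(-5 + 22 + 2*175) = 135 - 429*(-5 + 22 + 350) = 135 - 429*367 = 135 - 157443 = -157308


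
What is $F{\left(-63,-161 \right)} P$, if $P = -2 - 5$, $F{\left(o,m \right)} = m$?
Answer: $1127$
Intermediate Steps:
$P = -7$ ($P = -2 - 5 = -7$)
$F{\left(-63,-161 \right)} P = \left(-161\right) \left(-7\right) = 1127$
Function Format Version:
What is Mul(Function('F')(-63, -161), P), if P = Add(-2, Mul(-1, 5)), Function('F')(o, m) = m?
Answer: 1127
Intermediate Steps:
P = -7 (P = Add(-2, -5) = -7)
Mul(Function('F')(-63, -161), P) = Mul(-161, -7) = 1127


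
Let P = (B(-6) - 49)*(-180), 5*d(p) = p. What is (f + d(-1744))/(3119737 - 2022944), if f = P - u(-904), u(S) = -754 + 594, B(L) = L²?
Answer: 10756/5483965 ≈ 0.0019614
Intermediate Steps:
d(p) = p/5
u(S) = -160
P = 2340 (P = ((-6)² - 49)*(-180) = (36 - 49)*(-180) = -13*(-180) = 2340)
f = 2500 (f = 2340 - 1*(-160) = 2340 + 160 = 2500)
(f + d(-1744))/(3119737 - 2022944) = (2500 + (⅕)*(-1744))/(3119737 - 2022944) = (2500 - 1744/5)/1096793 = (10756/5)*(1/1096793) = 10756/5483965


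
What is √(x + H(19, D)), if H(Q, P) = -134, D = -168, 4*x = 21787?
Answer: √21251/2 ≈ 72.889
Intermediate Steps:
x = 21787/4 (x = (¼)*21787 = 21787/4 ≈ 5446.8)
√(x + H(19, D)) = √(21787/4 - 134) = √(21251/4) = √21251/2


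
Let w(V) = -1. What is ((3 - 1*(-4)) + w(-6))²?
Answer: 36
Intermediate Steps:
((3 - 1*(-4)) + w(-6))² = ((3 - 1*(-4)) - 1)² = ((3 + 4) - 1)² = (7 - 1)² = 6² = 36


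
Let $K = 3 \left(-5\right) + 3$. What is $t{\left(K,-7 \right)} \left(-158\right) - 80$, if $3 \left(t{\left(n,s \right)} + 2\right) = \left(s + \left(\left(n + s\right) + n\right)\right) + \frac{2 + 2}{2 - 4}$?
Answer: $\frac{7028}{3} \approx 2342.7$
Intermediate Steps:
$K = -12$ ($K = -15 + 3 = -12$)
$t{\left(n,s \right)} = - \frac{8}{3} + \frac{2 n}{3} + \frac{2 s}{3}$ ($t{\left(n,s \right)} = -2 + \frac{\left(s + \left(\left(n + s\right) + n\right)\right) + \frac{2 + 2}{2 - 4}}{3} = -2 + \frac{\left(s + \left(s + 2 n\right)\right) + \frac{4}{-2}}{3} = -2 + \frac{\left(2 n + 2 s\right) + 4 \left(- \frac{1}{2}\right)}{3} = -2 + \frac{\left(2 n + 2 s\right) - 2}{3} = -2 + \frac{-2 + 2 n + 2 s}{3} = -2 + \left(- \frac{2}{3} + \frac{2 n}{3} + \frac{2 s}{3}\right) = - \frac{8}{3} + \frac{2 n}{3} + \frac{2 s}{3}$)
$t{\left(K,-7 \right)} \left(-158\right) - 80 = \left(- \frac{8}{3} + \frac{2}{3} \left(-12\right) + \frac{2}{3} \left(-7\right)\right) \left(-158\right) - 80 = \left(- \frac{8}{3} - 8 - \frac{14}{3}\right) \left(-158\right) - 80 = \left(- \frac{46}{3}\right) \left(-158\right) - 80 = \frac{7268}{3} - 80 = \frac{7028}{3}$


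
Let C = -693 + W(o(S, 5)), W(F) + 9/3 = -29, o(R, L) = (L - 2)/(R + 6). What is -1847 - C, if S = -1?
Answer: -1122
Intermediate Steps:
o(R, L) = (-2 + L)/(6 + R)
W(F) = -32 (W(F) = -3 - 29 = -32)
C = -725 (C = -693 - 32 = -725)
-1847 - C = -1847 - 1*(-725) = -1847 + 725 = -1122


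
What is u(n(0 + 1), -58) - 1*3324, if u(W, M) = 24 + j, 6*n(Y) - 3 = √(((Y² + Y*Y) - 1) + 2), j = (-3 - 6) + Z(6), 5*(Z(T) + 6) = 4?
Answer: -16571/5 ≈ -3314.2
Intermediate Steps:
Z(T) = -26/5 (Z(T) = -6 + (⅕)*4 = -6 + ⅘ = -26/5)
j = -71/5 (j = (-3 - 6) - 26/5 = -9 - 26/5 = -71/5 ≈ -14.200)
n(Y) = ½ + √(1 + 2*Y²)/6 (n(Y) = ½ + √(((Y² + Y*Y) - 1) + 2)/6 = ½ + √(((Y² + Y²) - 1) + 2)/6 = ½ + √((2*Y² - 1) + 2)/6 = ½ + √((-1 + 2*Y²) + 2)/6 = ½ + √(1 + 2*Y²)/6)
u(W, M) = 49/5 (u(W, M) = 24 - 71/5 = 49/5)
u(n(0 + 1), -58) - 1*3324 = 49/5 - 1*3324 = 49/5 - 3324 = -16571/5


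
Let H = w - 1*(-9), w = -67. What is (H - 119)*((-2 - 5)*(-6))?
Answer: -7434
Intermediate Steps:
H = -58 (H = -67 - 1*(-9) = -67 + 9 = -58)
(H - 119)*((-2 - 5)*(-6)) = (-58 - 119)*((-2 - 5)*(-6)) = -(-1239)*(-6) = -177*42 = -7434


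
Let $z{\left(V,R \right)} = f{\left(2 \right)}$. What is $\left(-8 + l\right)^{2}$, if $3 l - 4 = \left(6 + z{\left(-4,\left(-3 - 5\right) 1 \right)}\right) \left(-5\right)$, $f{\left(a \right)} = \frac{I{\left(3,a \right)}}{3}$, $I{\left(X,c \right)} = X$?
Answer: $\frac{3025}{9} \approx 336.11$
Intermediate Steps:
$f{\left(a \right)} = 1$ ($f{\left(a \right)} = \frac{3}{3} = 3 \cdot \frac{1}{3} = 1$)
$z{\left(V,R \right)} = 1$
$l = - \frac{31}{3}$ ($l = \frac{4}{3} + \frac{\left(6 + 1\right) \left(-5\right)}{3} = \frac{4}{3} + \frac{7 \left(-5\right)}{3} = \frac{4}{3} + \frac{1}{3} \left(-35\right) = \frac{4}{3} - \frac{35}{3} = - \frac{31}{3} \approx -10.333$)
$\left(-8 + l\right)^{2} = \left(-8 - \frac{31}{3}\right)^{2} = \left(- \frac{55}{3}\right)^{2} = \frac{3025}{9}$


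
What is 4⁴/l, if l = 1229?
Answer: 256/1229 ≈ 0.20830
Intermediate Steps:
4⁴/l = 4⁴/1229 = 256*(1/1229) = 256/1229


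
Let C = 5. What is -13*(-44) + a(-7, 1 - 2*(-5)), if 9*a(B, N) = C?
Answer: 5153/9 ≈ 572.56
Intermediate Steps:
a(B, N) = 5/9 (a(B, N) = (⅑)*5 = 5/9)
-13*(-44) + a(-7, 1 - 2*(-5)) = -13*(-44) + 5/9 = 572 + 5/9 = 5153/9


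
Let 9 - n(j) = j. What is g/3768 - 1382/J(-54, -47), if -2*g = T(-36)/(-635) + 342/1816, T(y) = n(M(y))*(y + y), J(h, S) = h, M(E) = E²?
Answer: 1001579224303/39105961920 ≈ 25.612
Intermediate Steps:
n(j) = 9 - j
T(y) = 2*y*(9 - y²) (T(y) = (9 - y²)*(y + y) = (9 - y²)*(2*y) = 2*y*(9 - y²))
g = 84030327/1153160 (g = -((2*(-36)*(9 - 1*(-36)²))/(-635) + 342/1816)/2 = -((2*(-36)*(9 - 1*1296))*(-1/635) + 342*(1/1816))/2 = -((2*(-36)*(9 - 1296))*(-1/635) + 171/908)/2 = -((2*(-36)*(-1287))*(-1/635) + 171/908)/2 = -(92664*(-1/635) + 171/908)/2 = -(-92664/635 + 171/908)/2 = -½*(-84030327/576580) = 84030327/1153160 ≈ 72.870)
g/3768 - 1382/J(-54, -47) = (84030327/1153160)/3768 - 1382/(-54) = (84030327/1153160)*(1/3768) - 1382*(-1/54) = 28010109/1448368960 + 691/27 = 1001579224303/39105961920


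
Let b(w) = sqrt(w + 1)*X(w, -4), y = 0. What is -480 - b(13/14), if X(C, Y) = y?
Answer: -480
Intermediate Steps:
X(C, Y) = 0
b(w) = 0 (b(w) = sqrt(w + 1)*0 = sqrt(1 + w)*0 = 0)
-480 - b(13/14) = -480 - 1*0 = -480 + 0 = -480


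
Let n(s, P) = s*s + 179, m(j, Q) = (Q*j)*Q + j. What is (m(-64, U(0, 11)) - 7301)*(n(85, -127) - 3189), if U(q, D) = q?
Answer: -31043475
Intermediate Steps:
m(j, Q) = j + j*Q**2 (m(j, Q) = j*Q**2 + j = j + j*Q**2)
n(s, P) = 179 + s**2 (n(s, P) = s**2 + 179 = 179 + s**2)
(m(-64, U(0, 11)) - 7301)*(n(85, -127) - 3189) = (-64*(1 + 0**2) - 7301)*((179 + 85**2) - 3189) = (-64*(1 + 0) - 7301)*((179 + 7225) - 3189) = (-64*1 - 7301)*(7404 - 3189) = (-64 - 7301)*4215 = -7365*4215 = -31043475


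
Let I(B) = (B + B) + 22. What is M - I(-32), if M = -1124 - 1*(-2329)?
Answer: 1247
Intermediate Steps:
I(B) = 22 + 2*B (I(B) = 2*B + 22 = 22 + 2*B)
M = 1205 (M = -1124 + 2329 = 1205)
M - I(-32) = 1205 - (22 + 2*(-32)) = 1205 - (22 - 64) = 1205 - 1*(-42) = 1205 + 42 = 1247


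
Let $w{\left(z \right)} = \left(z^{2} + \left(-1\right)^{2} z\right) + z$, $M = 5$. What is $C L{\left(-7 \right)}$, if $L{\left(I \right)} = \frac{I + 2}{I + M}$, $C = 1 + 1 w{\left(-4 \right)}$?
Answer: $\frac{45}{2} \approx 22.5$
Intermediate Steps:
$w{\left(z \right)} = z^{2} + 2 z$ ($w{\left(z \right)} = \left(z^{2} + 1 z\right) + z = \left(z^{2} + z\right) + z = \left(z + z^{2}\right) + z = z^{2} + 2 z$)
$C = 9$ ($C = 1 + 1 \left(- 4 \left(2 - 4\right)\right) = 1 + 1 \left(\left(-4\right) \left(-2\right)\right) = 1 + 1 \cdot 8 = 1 + 8 = 9$)
$L{\left(I \right)} = \frac{2 + I}{5 + I}$ ($L{\left(I \right)} = \frac{I + 2}{I + 5} = \frac{2 + I}{5 + I}$)
$C L{\left(-7 \right)} = 9 \frac{2 - 7}{5 - 7} = 9 \frac{1}{-2} \left(-5\right) = 9 \left(\left(- \frac{1}{2}\right) \left(-5\right)\right) = 9 \cdot \frac{5}{2} = \frac{45}{2}$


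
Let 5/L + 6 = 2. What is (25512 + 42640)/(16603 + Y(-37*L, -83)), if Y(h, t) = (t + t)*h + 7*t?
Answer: 136304/16689 ≈ 8.1673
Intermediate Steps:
L = -5/4 (L = 5/(-6 + 2) = 5/(-4) = 5*(-¼) = -5/4 ≈ -1.2500)
Y(h, t) = 7*t + 2*h*t (Y(h, t) = (2*t)*h + 7*t = 2*h*t + 7*t = 7*t + 2*h*t)
(25512 + 42640)/(16603 + Y(-37*L, -83)) = (25512 + 42640)/(16603 - 83*(7 + 2*(-37*(-5/4)))) = 68152/(16603 - 83*(7 + 2*(185/4))) = 68152/(16603 - 83*(7 + 185/2)) = 68152/(16603 - 83*199/2) = 68152/(16603 - 16517/2) = 68152/(16689/2) = 68152*(2/16689) = 136304/16689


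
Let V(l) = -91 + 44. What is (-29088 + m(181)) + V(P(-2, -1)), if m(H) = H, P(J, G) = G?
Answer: -28954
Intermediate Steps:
V(l) = -47
(-29088 + m(181)) + V(P(-2, -1)) = (-29088 + 181) - 47 = -28907 - 47 = -28954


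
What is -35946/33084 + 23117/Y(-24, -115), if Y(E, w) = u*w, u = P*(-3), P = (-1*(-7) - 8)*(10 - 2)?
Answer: -24000383/2536440 ≈ -9.4622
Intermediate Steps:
P = -8 (P = (7 - 8)*8 = -1*8 = -8)
u = 24 (u = -8*(-3) = 24)
Y(E, w) = 24*w
-35946/33084 + 23117/Y(-24, -115) = -35946/33084 + 23117/((24*(-115))) = -35946*1/33084 + 23117/(-2760) = -1997/1838 + 23117*(-1/2760) = -1997/1838 - 23117/2760 = -24000383/2536440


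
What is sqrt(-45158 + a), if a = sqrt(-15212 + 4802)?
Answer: sqrt(-45158 + I*sqrt(10410)) ≈ 0.24 + 212.5*I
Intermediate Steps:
a = I*sqrt(10410) (a = sqrt(-10410) = I*sqrt(10410) ≈ 102.03*I)
sqrt(-45158 + a) = sqrt(-45158 + I*sqrt(10410))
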